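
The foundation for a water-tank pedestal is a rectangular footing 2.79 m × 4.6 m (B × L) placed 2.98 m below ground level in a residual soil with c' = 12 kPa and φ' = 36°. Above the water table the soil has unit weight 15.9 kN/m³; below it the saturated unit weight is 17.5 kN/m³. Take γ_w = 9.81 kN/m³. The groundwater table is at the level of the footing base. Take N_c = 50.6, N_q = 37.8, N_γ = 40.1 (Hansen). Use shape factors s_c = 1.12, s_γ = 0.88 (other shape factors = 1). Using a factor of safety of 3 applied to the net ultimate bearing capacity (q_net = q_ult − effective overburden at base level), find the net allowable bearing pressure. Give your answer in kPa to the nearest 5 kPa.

q_all(net) ≈ 935 kPa

q = γ·D_f = 15.9 × 2.98 = 47.382 kPa.
For the ½γBN_γ term take γ' = 17.5 − 9.81 = 7.69 kN/m³ (soil below base is submerged).
c·N_c·s_c = 12 × 50.6 × 1.12 = 680.06 kPa
q·N_q = 47.382 × 37.8 = 1791 kPa
0.5·γ·B·N_γ·s_γ = 0.5 × 7.69 × 2.79 × 40.1 × 0.88 = 378.55 kPa
q_ult = 680.06 + 1791 + 378.55 = 2849.7 kPa.
Net ultimate: q_net = 2849.7 − 47.382 = 2802.3 kPa.
q_all(net) = 2802.3 / 3 = 934.09 kPa.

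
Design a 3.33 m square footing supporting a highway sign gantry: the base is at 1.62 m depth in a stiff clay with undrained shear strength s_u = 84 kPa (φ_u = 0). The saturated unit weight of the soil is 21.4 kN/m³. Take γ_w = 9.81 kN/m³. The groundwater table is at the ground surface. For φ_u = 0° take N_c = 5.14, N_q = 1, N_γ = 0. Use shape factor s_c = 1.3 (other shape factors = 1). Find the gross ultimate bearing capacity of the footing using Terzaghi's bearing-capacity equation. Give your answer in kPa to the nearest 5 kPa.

q_ult ≈ 580 kPa

γ' = 21.4 − 9.81 = 11.59 kN/m³ (submerged throughout). q = 11.59 × 1.62 = 18.776 kPa.
c·N_c·s_c = 84 × 5.14 × 1.3 = 561.29 kPa
q·N_q = 18.776 × 1 = 18.776 kPa
q_ult = 561.29 + 18.776 = 580.06 kPa.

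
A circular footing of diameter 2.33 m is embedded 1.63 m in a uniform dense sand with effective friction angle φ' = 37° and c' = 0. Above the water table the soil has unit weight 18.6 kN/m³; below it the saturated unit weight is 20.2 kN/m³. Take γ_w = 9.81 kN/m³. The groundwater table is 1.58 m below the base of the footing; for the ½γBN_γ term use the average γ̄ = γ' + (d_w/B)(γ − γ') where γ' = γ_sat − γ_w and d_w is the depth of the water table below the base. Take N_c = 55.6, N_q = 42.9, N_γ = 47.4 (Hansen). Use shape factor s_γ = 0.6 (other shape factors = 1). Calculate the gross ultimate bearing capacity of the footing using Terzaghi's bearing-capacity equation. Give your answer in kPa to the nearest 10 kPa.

q_ult ≈ 1830 kPa

Overburden at base level: q = 18.6 × 1.63 = 30.318 kPa.
The water table is 1.58 m below the base (< B = 2.33 m), so the ½γBN_γ term uses γ̄ = γ' + (d_w/B)(γ − γ') = 10.39 + (1.58/2.33)(18.6 − 10.39) = 15.957 kN/m³.
Surcharge term q·N_q = 30.318 × 42.9 = 1300.6 kPa; self-weight term 0.5·γ·B·N_γ·s_γ = 0.5 × 15.957 × 2.33 × 47.4 × 0.6 = 528.71 kPa.
q_ult = 1300.6 + 528.71 = 1829.3 kPa.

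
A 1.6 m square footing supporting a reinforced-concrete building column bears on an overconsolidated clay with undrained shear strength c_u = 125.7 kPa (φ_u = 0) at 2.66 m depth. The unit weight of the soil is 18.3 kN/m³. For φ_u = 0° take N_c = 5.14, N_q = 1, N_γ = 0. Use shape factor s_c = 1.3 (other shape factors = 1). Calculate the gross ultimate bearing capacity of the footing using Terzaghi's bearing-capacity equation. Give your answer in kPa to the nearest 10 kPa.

q_ult ≈ 890 kPa

q = γ·D_f = 18.3 × 2.66 = 48.678 kPa.
c·N_c·s_c = 125.7 × 5.14 × 1.3 = 839.93 kPa
q·N_q = 48.678 × 1 = 48.678 kPa
q_ult = 839.93 + 48.678 = 888.61 kPa.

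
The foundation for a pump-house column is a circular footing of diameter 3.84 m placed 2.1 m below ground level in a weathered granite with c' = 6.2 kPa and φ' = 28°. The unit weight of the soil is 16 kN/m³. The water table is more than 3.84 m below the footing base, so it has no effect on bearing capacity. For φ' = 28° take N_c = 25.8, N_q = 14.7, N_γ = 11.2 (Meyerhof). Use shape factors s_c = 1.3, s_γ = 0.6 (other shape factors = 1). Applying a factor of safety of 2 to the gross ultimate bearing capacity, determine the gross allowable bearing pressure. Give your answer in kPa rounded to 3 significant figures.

Overburden at base level: q = 16 × 2.1 = 33.6 kPa.
Cohesion term c·N_c·s_c = 6.2 × 25.8 × 1.3 = 207.95 kPa; surcharge term q·N_q = 33.6 × 14.7 = 493.92 kPa; self-weight term 0.5·γ·B·N_γ·s_γ = 0.5 × 16 × 3.84 × 11.2 × 0.6 = 206.44 kPa.
q_ult = 207.95 + 493.92 + 206.44 = 908.31 kPa.
q_all = q_ult / FS = 908.31 / 2 = 454.15 kPa.

q_all ≈ 454 kPa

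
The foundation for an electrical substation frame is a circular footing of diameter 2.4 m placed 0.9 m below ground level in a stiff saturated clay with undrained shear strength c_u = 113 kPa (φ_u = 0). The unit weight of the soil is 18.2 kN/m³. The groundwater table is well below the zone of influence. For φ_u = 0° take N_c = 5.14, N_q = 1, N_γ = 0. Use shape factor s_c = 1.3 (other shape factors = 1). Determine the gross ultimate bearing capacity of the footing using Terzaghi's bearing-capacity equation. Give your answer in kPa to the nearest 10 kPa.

q_ult ≈ 770 kPa

q = γ·D_f = 18.2 × 0.9 = 16.38 kPa.
c·N_c·s_c = 113 × 5.14 × 1.3 = 755.07 kPa
q·N_q = 16.38 × 1 = 16.38 kPa
q_ult = 755.07 + 16.38 = 771.45 kPa.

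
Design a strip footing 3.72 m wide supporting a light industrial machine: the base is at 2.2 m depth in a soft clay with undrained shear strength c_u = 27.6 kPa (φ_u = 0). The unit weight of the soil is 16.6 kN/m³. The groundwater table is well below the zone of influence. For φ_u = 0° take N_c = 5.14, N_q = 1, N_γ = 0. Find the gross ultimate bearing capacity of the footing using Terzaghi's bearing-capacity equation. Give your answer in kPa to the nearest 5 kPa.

Effective surcharge at the founding depth q = γ·D_f = 16.6 × 2.2 = 36.52 kPa.
q_ult = c·N_c + q·N_q
     = 27.6 × 5.14 + 36.52 × 1
     = 141.86 + 36.52 = 178.38 kPa.

q_ult ≈ 180 kPa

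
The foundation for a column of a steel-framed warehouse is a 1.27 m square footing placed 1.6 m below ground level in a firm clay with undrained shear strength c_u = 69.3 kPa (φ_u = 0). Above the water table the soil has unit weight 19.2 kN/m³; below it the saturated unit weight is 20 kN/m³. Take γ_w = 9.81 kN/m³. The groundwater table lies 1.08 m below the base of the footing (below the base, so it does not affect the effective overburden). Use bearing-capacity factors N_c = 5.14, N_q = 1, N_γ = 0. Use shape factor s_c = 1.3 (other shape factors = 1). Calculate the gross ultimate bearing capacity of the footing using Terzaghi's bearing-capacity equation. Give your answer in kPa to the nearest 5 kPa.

q_ult ≈ 495 kPa

Overburden at base level: q = 19.2 × 1.6 = 30.72 kPa.
Cohesion term c·N_c·s_c = 69.3 × 5.14 × 1.3 = 463.06 kPa; surcharge term q·N_q = 30.72 × 1 = 30.72 kPa.
q_ult = 463.06 + 30.72 = 493.78 kPa.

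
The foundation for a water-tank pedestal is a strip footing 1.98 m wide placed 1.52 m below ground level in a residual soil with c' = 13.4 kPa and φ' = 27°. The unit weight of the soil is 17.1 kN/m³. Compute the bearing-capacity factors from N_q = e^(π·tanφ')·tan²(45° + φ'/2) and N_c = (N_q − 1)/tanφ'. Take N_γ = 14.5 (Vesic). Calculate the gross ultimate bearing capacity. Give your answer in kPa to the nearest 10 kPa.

tan27° = 0.5095, so N_q = e^(π×0.5095)·tan²(58.5°) = 4.957 × 2.663 = 13.2.
N_c = (13.2 − 1)/tan27° = 23.94.
q = γ·D_f = 17.1 × 1.52 = 25.992 kPa.
c·N_c = 13.4 × 23.942 = 320.83 kPa
q·N_q = 25.992 × 13.199 = 343.07 kPa
0.5·γ·B·N_γ = 0.5 × 17.1 × 1.98 × 14.5 = 245.47 kPa
q_ult = 320.83 + 343.07 + 245.47 = 909.37 kPa.

q_ult ≈ 910 kPa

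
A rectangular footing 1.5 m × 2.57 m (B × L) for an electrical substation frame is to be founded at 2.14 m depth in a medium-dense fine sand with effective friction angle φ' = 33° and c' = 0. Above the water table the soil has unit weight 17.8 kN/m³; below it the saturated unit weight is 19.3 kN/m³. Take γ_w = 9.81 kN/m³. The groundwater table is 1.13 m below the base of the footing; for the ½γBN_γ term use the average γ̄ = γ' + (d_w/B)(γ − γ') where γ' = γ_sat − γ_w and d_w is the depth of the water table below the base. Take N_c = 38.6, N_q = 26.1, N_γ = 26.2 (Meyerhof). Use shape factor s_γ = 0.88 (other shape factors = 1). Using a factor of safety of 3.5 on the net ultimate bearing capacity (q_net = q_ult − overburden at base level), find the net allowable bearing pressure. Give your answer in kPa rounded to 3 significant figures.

q_all(net) ≈ 351 kPa

Effective surcharge at the founding depth q = γ·D_f = 17.8 × 2.14 = 38.092 kPa.
With d_w = 1.13 m < B, γ̄ = 9.49 + (1.13/1.5) × (17.8 − 9.49) = 15.75 kN/m³.
q_ult = q·N_q + 0.5·γ·B·N_γ·s_γ
     = 38.092 × 26.1 + 0.5 × 15.75 × 1.5 × 26.2 × 0.88
     = 994.2 + 272.35 = 1266.6 kPa.
q_net = 1266.6 − 38.092 = 1228.5 kPa.
q_all(net) = 1228.5 / 3.5 = 350.99 kPa.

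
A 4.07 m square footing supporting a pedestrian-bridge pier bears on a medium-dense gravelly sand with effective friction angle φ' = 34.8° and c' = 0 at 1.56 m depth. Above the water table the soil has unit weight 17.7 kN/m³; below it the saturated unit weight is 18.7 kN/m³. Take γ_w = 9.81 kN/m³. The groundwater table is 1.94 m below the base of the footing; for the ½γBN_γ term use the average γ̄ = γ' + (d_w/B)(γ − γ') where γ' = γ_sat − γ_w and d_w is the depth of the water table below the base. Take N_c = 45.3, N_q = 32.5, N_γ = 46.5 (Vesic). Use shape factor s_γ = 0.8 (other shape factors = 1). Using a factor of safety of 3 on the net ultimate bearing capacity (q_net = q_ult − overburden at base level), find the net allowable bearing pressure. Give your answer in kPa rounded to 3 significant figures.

q = γ·D_f = 17.7 × 1.56 = 27.612 kPa.
γ' = 8.89 kN/m³; averaging over the depth B below the base, γ̄ = γ' + (d_w/B)(γ − γ') = 13.089 kN/m³.
q·N_q = 27.612 × 32.5 = 897.39 kPa
0.5·γ·B·N_γ·s_γ = 0.5 × 13.089 × 4.07 × 46.5 × 0.8 = 990.89 kPa
q_ult = 897.39 + 990.89 = 1888.3 kPa.
q_net = 1888.3 − 27.612 = 1860.7 kPa.
q_all(net) = 1860.7 / 3 = 620.22 kPa.

q_all(net) ≈ 620 kPa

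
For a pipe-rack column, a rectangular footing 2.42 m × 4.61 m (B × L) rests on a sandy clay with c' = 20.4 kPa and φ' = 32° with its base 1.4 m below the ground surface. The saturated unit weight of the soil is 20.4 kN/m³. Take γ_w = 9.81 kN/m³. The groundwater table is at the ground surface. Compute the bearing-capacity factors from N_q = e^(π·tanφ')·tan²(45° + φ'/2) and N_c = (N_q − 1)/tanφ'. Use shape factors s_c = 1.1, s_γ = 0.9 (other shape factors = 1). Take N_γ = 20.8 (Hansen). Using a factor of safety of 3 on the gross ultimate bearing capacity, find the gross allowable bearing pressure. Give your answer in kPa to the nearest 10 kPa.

q_all ≈ 460 kPa

N_q = e^(π·tan32°)·tan²(61°) = 23.18; N_c = (N_q − 1)/tanφ' = 35.49.
γ' = 20.4 − 9.81 = 10.59 kN/m³ (submerged throughout). q = 10.59 × 1.4 = 14.826 kPa; the same γ' applies in the ½γBN_γ term.
c·N_c·s_c = 20.4 × 35.49 × 1.1 = 796.4 kPa
q·N_q = 14.826 × 23.177 = 343.62 kPa
0.5·γ·B·N_γ·s_γ = 0.5 × 10.59 × 2.42 × 20.8 × 0.9 = 239.88 kPa
q_ult = 796.4 + 343.62 + 239.88 = 1379.9 kPa.
q_all = 1379.9 / 3 = 459.97 kPa.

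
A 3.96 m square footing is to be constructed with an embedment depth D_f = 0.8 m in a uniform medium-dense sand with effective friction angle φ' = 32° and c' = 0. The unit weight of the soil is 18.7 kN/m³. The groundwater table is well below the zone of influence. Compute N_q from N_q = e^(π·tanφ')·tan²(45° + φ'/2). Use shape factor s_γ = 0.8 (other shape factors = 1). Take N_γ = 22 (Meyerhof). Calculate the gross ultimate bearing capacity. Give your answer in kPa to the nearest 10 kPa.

q_ult ≈ 1000 kPa

tan32° = 0.6249, so N_q = e^(π×0.6249)·tan²(61°) = 7.121 × 3.255 = 23.18.
Effective surcharge at the founding depth q = γ·D_f = 18.7 × 0.8 = 14.96 kPa.
q_ult = q·N_q + 0.5·γ·B·N_γ·s_γ
     = 14.96 × 23.177 + 0.5 × 18.7 × 3.96 × 22 × 0.8
     = 346.72 + 651.66 = 998.38 kPa.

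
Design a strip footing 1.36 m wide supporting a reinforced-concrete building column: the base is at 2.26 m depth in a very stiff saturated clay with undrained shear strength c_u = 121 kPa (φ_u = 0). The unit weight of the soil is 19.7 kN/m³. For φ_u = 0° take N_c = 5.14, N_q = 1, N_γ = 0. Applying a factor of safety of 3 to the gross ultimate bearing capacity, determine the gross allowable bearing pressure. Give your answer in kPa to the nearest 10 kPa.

Overburden at base level: q = 19.7 × 2.26 = 44.522 kPa.
Cohesion term c·N_c = 121 × 5.14 = 621.94 kPa; surcharge term q·N_q = 44.522 × 1 = 44.522 kPa.
q_ult = 621.94 + 44.522 = 666.46 kPa.
q_all = q_ult / FS = 666.46 / 3 = 222.15 kPa.

q_all ≈ 220 kPa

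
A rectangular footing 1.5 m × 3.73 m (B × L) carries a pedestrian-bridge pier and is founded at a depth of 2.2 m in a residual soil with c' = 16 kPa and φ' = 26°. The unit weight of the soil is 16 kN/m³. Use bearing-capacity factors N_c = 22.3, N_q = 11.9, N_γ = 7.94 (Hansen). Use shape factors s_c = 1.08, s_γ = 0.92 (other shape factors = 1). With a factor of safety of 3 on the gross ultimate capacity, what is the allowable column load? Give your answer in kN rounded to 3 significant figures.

Effective surcharge at the founding depth q = γ·D_f = 16 × 2.2 = 35.2 kPa.
q_ult = c·N_c·s_c + q·N_q + 0.5·γ·B·N_γ·s_γ
     = 16 × 22.3 × 1.08 + 35.2 × 11.9 + 0.5 × 16 × 1.5 × 7.94 × 0.92
     = 385.34 + 418.88 + 87.658 = 891.88 kPa.
Gross allowable pressure q_all = 891.88 / 3 = 297.29 kPa.
Footing area = 5.595 m², so allowable column load = 297.29 × 5.595 = 1663.4 kN.

P_all ≈ 1660 kN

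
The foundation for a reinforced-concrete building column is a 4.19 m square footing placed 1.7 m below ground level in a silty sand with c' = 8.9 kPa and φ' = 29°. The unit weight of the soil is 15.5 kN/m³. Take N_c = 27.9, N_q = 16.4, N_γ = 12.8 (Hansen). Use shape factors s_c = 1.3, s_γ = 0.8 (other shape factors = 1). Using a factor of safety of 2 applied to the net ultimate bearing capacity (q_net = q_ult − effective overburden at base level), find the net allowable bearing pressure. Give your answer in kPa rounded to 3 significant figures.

q_all(net) ≈ 531 kPa

q = γ·D_f = 15.5 × 1.7 = 26.35 kPa.
c·N_c·s_c = 8.9 × 27.9 × 1.3 = 322.8 kPa
q·N_q = 26.35 × 16.4 = 432.14 kPa
0.5·γ·B·N_γ·s_γ = 0.5 × 15.5 × 4.19 × 12.8 × 0.8 = 332.52 kPa
q_ult = 322.8 + 432.14 + 332.52 = 1087.5 kPa.
Net ultimate: q_net = 1087.5 − 26.35 = 1061.1 kPa.
q_all(net) = 1061.1 / 2 = 530.56 kPa.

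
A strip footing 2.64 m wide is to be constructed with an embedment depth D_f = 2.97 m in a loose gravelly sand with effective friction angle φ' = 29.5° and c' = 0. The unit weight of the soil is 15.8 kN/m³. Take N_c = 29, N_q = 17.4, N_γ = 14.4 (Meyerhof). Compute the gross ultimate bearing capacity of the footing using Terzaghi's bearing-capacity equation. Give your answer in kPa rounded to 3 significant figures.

q_ult ≈ 1120 kPa

q = γ·D_f = 15.8 × 2.97 = 46.926 kPa.
q·N_q = 46.926 × 17.4 = 816.51 kPa
0.5·γ·B·N_γ = 0.5 × 15.8 × 2.64 × 14.4 = 300.33 kPa
q_ult = 816.51 + 300.33 = 1116.8 kPa.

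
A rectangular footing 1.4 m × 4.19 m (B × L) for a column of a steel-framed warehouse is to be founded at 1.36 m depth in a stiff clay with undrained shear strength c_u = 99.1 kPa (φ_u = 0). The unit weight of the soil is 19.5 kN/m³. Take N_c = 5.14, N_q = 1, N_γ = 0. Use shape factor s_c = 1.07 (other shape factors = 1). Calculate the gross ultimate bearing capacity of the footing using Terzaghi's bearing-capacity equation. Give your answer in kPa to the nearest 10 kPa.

q = γ·D_f = 19.5 × 1.36 = 26.52 kPa.
c·N_c·s_c = 99.1 × 5.14 × 1.07 = 545.03 kPa
q·N_q = 26.52 × 1 = 26.52 kPa
q_ult = 545.03 + 26.52 = 571.55 kPa.

q_ult ≈ 570 kPa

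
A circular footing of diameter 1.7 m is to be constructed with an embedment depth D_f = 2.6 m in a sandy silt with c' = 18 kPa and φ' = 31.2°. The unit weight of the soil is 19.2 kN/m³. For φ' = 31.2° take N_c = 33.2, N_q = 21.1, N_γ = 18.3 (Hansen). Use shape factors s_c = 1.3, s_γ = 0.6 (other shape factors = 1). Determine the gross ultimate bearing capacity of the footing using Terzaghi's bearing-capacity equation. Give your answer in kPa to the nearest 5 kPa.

q_ult ≈ 2010 kPa

q = γ·D_f = 19.2 × 2.6 = 49.92 kPa.
c·N_c·s_c = 18 × 33.2 × 1.3 = 776.88 kPa
q·N_q = 49.92 × 21.1 = 1053.3 kPa
0.5·γ·B·N_γ·s_γ = 0.5 × 19.2 × 1.7 × 18.3 × 0.6 = 179.19 kPa
q_ult = 776.88 + 1053.3 + 179.19 = 2009.4 kPa.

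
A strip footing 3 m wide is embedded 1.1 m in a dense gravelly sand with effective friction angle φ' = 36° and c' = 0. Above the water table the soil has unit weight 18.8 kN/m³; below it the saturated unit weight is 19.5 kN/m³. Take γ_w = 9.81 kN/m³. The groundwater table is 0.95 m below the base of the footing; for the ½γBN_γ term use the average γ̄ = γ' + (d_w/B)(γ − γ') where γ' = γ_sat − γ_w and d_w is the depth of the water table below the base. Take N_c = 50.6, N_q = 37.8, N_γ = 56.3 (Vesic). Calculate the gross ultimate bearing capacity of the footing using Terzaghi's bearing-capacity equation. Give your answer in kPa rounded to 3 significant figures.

Effective surcharge at the founding depth q = γ·D_f = 18.8 × 1.1 = 20.68 kPa.
With d_w = 0.95 m < B, γ̄ = 9.69 + (0.95/3) × (18.8 − 9.69) = 12.575 kN/m³.
q_ult = q·N_q + 0.5·γ·B·N_γ
     = 20.68 × 37.8 + 0.5 × 12.575 × 3 × 56.3
     = 781.7 + 1061.9 = 1843.6 kPa.

q_ult ≈ 1840 kPa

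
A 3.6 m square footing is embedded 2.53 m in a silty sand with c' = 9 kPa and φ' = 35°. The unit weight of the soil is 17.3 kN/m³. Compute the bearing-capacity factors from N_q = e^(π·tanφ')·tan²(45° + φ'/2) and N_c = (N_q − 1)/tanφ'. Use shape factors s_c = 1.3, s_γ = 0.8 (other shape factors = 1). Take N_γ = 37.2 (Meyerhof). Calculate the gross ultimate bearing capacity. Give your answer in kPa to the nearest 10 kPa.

tan35° = 0.7002, so N_q = e^(π×0.7002)·tan²(62.5°) = 9.023 × 3.69 = 33.3.
N_c = (33.3 − 1)/tan35° = 46.12.
q = γ·D_f = 17.3 × 2.53 = 43.769 kPa.
c·N_c·s_c = 9 × 46.124 × 1.3 = 539.65 kPa
q·N_q = 43.769 × 33.296 = 1457.3 kPa
0.5·γ·B·N_γ·s_γ = 0.5 × 17.3 × 3.6 × 37.2 × 0.8 = 926.73 kPa
q_ult = 539.65 + 1457.3 + 926.73 = 2923.7 kPa.

q_ult ≈ 2920 kPa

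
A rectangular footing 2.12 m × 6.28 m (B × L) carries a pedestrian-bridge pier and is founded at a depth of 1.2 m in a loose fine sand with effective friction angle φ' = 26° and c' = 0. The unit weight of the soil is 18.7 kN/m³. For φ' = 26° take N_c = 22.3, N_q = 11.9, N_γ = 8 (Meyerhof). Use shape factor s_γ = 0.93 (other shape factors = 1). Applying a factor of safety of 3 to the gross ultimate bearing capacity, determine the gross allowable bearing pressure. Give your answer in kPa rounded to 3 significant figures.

Effective surcharge at the founding depth q = γ·D_f = 18.7 × 1.2 = 22.44 kPa.
q_ult = q·N_q + 0.5·γ·B·N_γ·s_γ
     = 22.44 × 11.9 + 0.5 × 18.7 × 2.12 × 8 × 0.93
     = 267.04 + 147.48 = 414.51 kPa.
q_all = q_ult / FS = 414.51 / 3 = 138.17 kPa.

q_all ≈ 138 kPa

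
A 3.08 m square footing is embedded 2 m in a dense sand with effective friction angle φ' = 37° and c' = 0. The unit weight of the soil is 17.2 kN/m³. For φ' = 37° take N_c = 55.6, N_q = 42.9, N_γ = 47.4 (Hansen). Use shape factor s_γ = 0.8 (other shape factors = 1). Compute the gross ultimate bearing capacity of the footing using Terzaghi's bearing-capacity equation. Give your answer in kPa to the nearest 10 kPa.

Overburden at base level: q = 17.2 × 2 = 34.4 kPa.
Surcharge term q·N_q = 34.4 × 42.9 = 1475.8 kPa; self-weight term 0.5·γ·B·N_γ·s_γ = 0.5 × 17.2 × 3.08 × 47.4 × 0.8 = 1004.4 kPa.
q_ult = 1475.8 + 1004.4 = 2480.2 kPa.

q_ult ≈ 2480 kPa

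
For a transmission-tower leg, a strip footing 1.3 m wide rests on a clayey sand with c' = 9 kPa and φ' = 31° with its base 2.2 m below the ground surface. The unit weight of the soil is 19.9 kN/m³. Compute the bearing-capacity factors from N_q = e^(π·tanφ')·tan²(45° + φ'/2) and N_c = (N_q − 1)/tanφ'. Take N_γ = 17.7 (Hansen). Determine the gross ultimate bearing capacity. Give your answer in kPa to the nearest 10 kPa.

q_ult ≈ 1430 kPa

tan31° = 0.6009, so N_q = e^(π×0.6009)·tan²(60.5°) = 6.604 × 3.124 = 20.63.
N_c = (20.63 − 1)/tan31° = 32.67.
Overburden at base level: q = 19.9 × 2.2 = 43.78 kPa.
Cohesion term c·N_c = 9 × 32.671 = 294.04 kPa; surcharge term q·N_q = 43.78 × 20.631 = 903.22 kPa; self-weight term 0.5·γ·B·N_γ = 0.5 × 19.9 × 1.3 × 17.7 = 228.95 kPa.
q_ult = 294.04 + 903.22 + 228.95 = 1426.2 kPa.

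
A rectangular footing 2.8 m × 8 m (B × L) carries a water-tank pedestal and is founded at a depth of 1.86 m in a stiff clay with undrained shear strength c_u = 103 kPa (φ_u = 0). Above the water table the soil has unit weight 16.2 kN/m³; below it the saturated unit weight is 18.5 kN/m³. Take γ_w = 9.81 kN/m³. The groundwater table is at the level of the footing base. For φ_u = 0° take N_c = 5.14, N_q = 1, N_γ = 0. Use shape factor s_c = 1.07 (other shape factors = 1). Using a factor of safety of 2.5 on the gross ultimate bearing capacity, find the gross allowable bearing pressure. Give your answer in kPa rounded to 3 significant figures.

q_all ≈ 239 kPa

Effective surcharge at the founding depth q = γ·D_f = 16.2 × 1.86 = 30.132 kPa.
q_ult = c·N_c·s_c + q·N_q
     = 103 × 5.14 × 1.07 + 30.132 × 1
     = 566.48 + 30.132 = 596.61 kPa.
q_all = 596.61 / 2.5 = 238.64 kPa.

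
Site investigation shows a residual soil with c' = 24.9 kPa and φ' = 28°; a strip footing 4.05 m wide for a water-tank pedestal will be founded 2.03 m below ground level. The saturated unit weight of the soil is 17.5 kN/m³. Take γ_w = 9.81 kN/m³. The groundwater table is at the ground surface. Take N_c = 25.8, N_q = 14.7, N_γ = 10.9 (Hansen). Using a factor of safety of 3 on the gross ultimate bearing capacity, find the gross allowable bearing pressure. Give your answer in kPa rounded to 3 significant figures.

Water table at ground surface, so effective unit weight γ' = 17.5 − 9.81 = 7.69 kN/m³ is used throughout; overburden q = 7.69 × 2.03 = 15.611 kPa; the same γ' applies in the ½γBN_γ term.
Cohesion term c·N_c = 24.9 × 25.8 = 642.42 kPa; surcharge term q·N_q = 15.611 × 14.7 = 229.48 kPa; self-weight term 0.5·γ·B·N_γ = 0.5 × 7.69 × 4.05 × 10.9 = 169.74 kPa.
q_ult = 642.42 + 229.48 + 169.74 = 1041.6 kPa.
q_all = 1041.6 / 3 = 347.21 kPa.

q_all ≈ 347 kPa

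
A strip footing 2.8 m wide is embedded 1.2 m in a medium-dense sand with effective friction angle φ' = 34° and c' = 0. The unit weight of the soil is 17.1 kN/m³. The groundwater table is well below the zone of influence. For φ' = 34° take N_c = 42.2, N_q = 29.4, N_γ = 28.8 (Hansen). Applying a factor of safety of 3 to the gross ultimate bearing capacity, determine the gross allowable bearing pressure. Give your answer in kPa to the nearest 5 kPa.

q_all ≈ 430 kPa

q = γ·D_f = 17.1 × 1.2 = 20.52 kPa.
q·N_q = 20.52 × 29.4 = 603.29 kPa
0.5·γ·B·N_γ = 0.5 × 17.1 × 2.8 × 28.8 = 689.47 kPa
q_ult = 603.29 + 689.47 = 1292.8 kPa.
q_all = q_ult / FS = 1292.8 / 3 = 430.92 kPa.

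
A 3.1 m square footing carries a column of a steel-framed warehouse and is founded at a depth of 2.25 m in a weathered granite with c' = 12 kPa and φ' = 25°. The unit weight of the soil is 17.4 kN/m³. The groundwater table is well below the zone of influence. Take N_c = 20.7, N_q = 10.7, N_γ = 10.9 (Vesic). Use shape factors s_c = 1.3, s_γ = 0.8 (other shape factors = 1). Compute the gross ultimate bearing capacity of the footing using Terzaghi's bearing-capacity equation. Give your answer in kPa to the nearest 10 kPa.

q_ult ≈ 980 kPa

Effective surcharge at the founding depth q = γ·D_f = 17.4 × 2.25 = 39.15 kPa.
q_ult = c·N_c·s_c + q·N_q + 0.5·γ·B·N_γ·s_γ
     = 12 × 20.7 × 1.3 + 39.15 × 10.7 + 0.5 × 17.4 × 3.1 × 10.9 × 0.8
     = 322.92 + 418.9 + 235.18 = 977 kPa.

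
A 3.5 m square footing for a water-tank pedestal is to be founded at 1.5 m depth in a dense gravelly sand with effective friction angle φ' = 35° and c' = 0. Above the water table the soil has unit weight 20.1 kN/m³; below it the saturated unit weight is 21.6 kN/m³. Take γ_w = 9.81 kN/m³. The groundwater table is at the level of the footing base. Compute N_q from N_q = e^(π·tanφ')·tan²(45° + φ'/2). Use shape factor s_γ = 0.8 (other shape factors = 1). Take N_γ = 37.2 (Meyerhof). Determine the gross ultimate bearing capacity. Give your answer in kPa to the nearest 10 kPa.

q_ult ≈ 1620 kPa

tan35° = 0.7002, so N_q = e^(π×0.7002)·tan²(62.5°) = 9.023 × 3.69 = 33.3.
Effective surcharge at the founding depth q = γ·D_f = 20.1 × 1.5 = 30.15 kPa.
The water table coincides with the base, so in the self-weight term γ → γ' = 11.79 kN/m³.
q_ult = q·N_q + 0.5·γ·B·N_γ·s_γ
     = 30.15 × 33.296 + 0.5 × 11.79 × 3.5 × 37.2 × 0.8
     = 1003.9 + 614.02 = 1617.9 kPa.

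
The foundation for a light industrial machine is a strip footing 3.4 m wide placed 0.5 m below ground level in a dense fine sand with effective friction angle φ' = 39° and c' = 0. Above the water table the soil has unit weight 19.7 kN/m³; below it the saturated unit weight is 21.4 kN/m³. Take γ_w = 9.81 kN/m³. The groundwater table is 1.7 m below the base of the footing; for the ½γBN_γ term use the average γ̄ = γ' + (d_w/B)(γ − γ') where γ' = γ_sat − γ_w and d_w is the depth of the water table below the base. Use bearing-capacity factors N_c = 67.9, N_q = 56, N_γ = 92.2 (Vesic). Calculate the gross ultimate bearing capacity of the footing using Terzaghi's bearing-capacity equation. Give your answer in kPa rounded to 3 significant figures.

Overburden at base level: q = 19.7 × 0.5 = 9.85 kPa.
The water table is 1.7 m below the base (< B = 3.4 m), so the ½γBN_γ term uses γ̄ = γ' + (d_w/B)(γ − γ') = 11.59 + (1.7/3.4)(19.7 − 11.59) = 15.645 kN/m³.
Surcharge term q·N_q = 9.85 × 56 = 551.6 kPa; self-weight term 0.5·γ·B·N_γ = 0.5 × 15.645 × 3.4 × 92.2 = 2452.2 kPa.
q_ult = 551.6 + 2452.2 = 3003.8 kPa.

q_ult ≈ 3000 kPa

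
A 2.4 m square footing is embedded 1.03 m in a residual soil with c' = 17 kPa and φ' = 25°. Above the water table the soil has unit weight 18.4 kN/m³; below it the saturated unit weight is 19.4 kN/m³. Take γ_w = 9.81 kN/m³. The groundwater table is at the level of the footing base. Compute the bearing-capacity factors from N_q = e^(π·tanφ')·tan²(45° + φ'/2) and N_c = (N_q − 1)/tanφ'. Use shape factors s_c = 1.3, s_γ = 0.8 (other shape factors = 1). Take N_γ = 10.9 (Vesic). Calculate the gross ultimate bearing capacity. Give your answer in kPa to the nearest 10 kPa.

q_ult ≈ 760 kPa

tan25° = 0.4663, so N_q = e^(π×0.4663)·tan²(57.5°) = 4.327 × 2.464 = 10.66.
N_c = (10.66 − 1)/tan25° = 20.72.
Effective surcharge at the founding depth q = γ·D_f = 18.4 × 1.03 = 18.952 kPa.
The water table coincides with the base, so in the self-weight term γ → γ' = 9.59 kN/m³.
q_ult = c·N_c·s_c + q·N_q + 0.5·γ·B·N_γ·s_γ
     = 17 × 20.721 × 1.3 + 18.952 × 10.662 + 0.5 × 9.59 × 2.4 × 10.9 × 0.8
     = 457.92 + 202.07 + 100.35 = 760.34 kPa.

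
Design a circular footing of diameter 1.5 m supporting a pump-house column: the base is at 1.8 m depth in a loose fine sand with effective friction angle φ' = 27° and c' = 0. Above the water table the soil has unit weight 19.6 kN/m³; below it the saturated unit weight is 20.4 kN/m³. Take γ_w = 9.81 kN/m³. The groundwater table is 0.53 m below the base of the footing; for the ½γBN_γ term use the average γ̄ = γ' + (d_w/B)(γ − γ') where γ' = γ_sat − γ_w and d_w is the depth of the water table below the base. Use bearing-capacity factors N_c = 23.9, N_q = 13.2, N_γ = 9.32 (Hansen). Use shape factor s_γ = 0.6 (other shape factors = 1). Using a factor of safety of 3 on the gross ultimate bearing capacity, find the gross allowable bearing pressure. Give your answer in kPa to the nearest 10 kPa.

q_all ≈ 170 kPa

q = γ·D_f = 19.6 × 1.8 = 35.28 kPa.
γ' = 10.59 kN/m³; averaging over the depth B below the base, γ̄ = γ' + (d_w/B)(γ − γ') = 13.774 kN/m³.
q·N_q = 35.28 × 13.2 = 465.7 kPa
0.5·γ·B·N_γ·s_γ = 0.5 × 13.774 × 1.5 × 9.32 × 0.6 = 57.766 kPa
q_ult = 465.7 + 57.766 = 523.46 kPa.
q_all = 523.46 / 3 = 174.49 kPa.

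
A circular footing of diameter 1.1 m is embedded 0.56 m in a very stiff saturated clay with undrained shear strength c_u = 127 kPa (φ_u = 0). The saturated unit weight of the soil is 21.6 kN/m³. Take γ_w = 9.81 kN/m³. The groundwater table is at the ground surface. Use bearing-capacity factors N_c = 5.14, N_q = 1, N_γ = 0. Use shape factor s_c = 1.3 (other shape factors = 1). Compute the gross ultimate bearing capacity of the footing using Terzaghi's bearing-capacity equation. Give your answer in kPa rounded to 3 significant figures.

With the water table at the surface the whole profile is submerged: γ' = 21.6 − 9.81 = 11.79 kN/m³, so q = γ'·D_f = 6.6024 kPa.
q_ult = c·N_c·s_c + q·N_q
     = 127 × 5.14 × 1.3 + 6.6024 × 1
     = 848.61 + 6.6024 = 855.22 kPa.

q_ult ≈ 855 kPa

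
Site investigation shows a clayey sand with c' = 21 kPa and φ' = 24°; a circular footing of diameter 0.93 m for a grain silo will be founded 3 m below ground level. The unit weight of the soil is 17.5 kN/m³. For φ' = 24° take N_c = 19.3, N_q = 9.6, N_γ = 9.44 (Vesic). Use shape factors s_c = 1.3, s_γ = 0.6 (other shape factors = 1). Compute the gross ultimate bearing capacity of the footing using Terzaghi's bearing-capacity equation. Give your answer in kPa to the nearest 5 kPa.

Effective surcharge at the founding depth q = γ·D_f = 17.5 × 3 = 52.5 kPa.
q_ult = c·N_c·s_c + q·N_q + 0.5·γ·B·N_γ·s_γ
     = 21 × 19.3 × 1.3 + 52.5 × 9.6 + 0.5 × 17.5 × 0.93 × 9.44 × 0.6
     = 526.89 + 504 + 46.091 = 1077 kPa.

q_ult ≈ 1075 kPa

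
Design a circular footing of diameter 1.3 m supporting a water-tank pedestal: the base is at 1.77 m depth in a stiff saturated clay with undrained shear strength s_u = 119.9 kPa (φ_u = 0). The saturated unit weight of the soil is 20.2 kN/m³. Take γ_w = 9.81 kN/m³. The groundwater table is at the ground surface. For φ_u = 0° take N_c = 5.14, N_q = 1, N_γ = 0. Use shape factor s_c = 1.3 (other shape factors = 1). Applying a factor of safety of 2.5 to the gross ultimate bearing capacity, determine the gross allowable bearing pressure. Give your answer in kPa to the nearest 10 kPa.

With the water table at the surface the whole profile is submerged: γ' = 20.2 − 9.81 = 10.39 kN/m³, so q = γ'·D_f = 18.39 kPa.
q_ult = c·N_c·s_c + q·N_q
     = 119.9 × 5.14 × 1.3 + 18.39 × 1
     = 801.17 + 18.39 = 819.56 kPa.
q_all = q_ult / FS = 819.56 / 2.5 = 327.82 kPa.

q_all ≈ 330 kPa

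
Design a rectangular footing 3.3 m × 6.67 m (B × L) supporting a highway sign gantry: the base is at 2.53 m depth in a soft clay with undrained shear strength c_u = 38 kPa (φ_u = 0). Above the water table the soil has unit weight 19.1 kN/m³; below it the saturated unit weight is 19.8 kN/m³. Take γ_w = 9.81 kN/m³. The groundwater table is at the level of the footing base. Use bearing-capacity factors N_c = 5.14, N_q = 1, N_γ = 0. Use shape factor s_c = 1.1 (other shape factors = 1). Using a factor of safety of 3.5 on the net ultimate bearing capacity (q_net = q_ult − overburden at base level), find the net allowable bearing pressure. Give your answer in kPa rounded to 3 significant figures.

q = γ·D_f = 19.1 × 2.53 = 48.323 kPa.
c·N_c·s_c = 38 × 5.14 × 1.1 = 214.85 kPa
q·N_q = 48.323 × 1 = 48.323 kPa
q_ult = 214.85 + 48.323 = 263.18 kPa.
q_net = 263.18 − 48.323 = 214.85 kPa.
q_all(net) = 214.85 / 3.5 = 61.386 kPa.

q_all(net) ≈ 61.4 kPa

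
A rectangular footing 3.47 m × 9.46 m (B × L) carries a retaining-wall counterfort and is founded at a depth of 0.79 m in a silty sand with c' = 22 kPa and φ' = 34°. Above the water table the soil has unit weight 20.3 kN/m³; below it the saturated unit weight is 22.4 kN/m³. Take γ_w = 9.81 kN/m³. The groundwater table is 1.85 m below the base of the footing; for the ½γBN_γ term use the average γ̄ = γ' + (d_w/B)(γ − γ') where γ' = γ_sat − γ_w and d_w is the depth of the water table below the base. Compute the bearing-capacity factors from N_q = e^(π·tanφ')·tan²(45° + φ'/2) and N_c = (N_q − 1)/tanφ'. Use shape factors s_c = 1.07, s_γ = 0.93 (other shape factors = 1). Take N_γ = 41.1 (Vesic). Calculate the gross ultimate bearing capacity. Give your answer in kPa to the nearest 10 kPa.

tan34° = 0.6745, so N_q = e^(π×0.6745)·tan²(62°) = 8.323 × 3.537 = 29.44.
N_c = (29.44 − 1)/tan34° = 42.16.
q = γ·D_f = 20.3 × 0.79 = 16.037 kPa.
γ' = 12.59 kN/m³; averaging over the depth B below the base, γ̄ = γ' + (d_w/B)(γ − γ') = 16.701 kN/m³.
c·N_c·s_c = 22 × 42.164 × 1.07 = 992.53 kPa
q·N_q = 16.037 × 29.44 = 472.13 kPa
0.5·γ·B·N_γ·s_γ = 0.5 × 16.701 × 3.47 × 41.1 × 0.93 = 1107.5 kPa
q_ult = 992.53 + 472.13 + 1107.5 = 2572.2 kPa.

q_ult ≈ 2570 kPa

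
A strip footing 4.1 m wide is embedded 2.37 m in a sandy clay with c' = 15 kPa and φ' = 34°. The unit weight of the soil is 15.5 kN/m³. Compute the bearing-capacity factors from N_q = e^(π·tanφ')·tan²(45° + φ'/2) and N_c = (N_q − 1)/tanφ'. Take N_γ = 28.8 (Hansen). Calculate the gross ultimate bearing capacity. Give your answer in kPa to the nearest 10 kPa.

q_ult ≈ 2630 kPa

tan34° = 0.6745, so N_q = e^(π×0.6745)·tan²(62°) = 8.323 × 3.537 = 29.44.
N_c = (29.44 − 1)/tan34° = 42.16.
Effective surcharge at the founding depth q = γ·D_f = 15.5 × 2.37 = 36.735 kPa.
q_ult = c·N_c + q·N_q + 0.5·γ·B·N_γ
     = 15 × 42.164 + 36.735 × 29.44 + 0.5 × 15.5 × 4.1 × 28.8
     = 632.46 + 1081.5 + 915.12 = 2629 kPa.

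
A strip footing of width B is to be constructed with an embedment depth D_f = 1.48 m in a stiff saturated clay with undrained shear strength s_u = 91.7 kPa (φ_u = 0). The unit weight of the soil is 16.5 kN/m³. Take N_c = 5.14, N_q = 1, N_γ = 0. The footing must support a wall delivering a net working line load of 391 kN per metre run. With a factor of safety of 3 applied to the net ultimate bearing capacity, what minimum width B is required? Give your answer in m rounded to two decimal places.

B = 2.49 m

q = γ·D_f = 16.5 × 1.48 = 24.42 kPa.
c·N_c = 91.7 × 5.14 = 471.34 kPa
q·N_q = 24.42 × 1 = 24.42 kPa
q_ult = 471.34 + 24.42 = 495.76 kPa.
For φ = 0 the ½γBN_γ term vanishes, so q_ult is independent of B. q_net = 495.76 − 24.42 = 471.34 kPa; q_all(net) = 471.34/3 = 157.11 kPa.
Required width B = w / q_all(net) = 391 / 157.11 = 2.489 m.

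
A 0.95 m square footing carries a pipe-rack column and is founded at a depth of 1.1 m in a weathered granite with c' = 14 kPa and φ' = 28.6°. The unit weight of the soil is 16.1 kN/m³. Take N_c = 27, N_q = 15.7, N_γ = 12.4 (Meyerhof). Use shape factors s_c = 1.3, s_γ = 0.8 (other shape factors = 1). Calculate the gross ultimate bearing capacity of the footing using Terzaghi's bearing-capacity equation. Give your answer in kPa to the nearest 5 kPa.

q_ult ≈ 845 kPa

q = γ·D_f = 16.1 × 1.1 = 17.71 kPa.
c·N_c·s_c = 14 × 27 × 1.3 = 491.4 kPa
q·N_q = 17.71 × 15.7 = 278.05 kPa
0.5·γ·B·N_γ·s_γ = 0.5 × 16.1 × 0.95 × 12.4 × 0.8 = 75.863 kPa
q_ult = 491.4 + 278.05 + 75.863 = 845.31 kPa.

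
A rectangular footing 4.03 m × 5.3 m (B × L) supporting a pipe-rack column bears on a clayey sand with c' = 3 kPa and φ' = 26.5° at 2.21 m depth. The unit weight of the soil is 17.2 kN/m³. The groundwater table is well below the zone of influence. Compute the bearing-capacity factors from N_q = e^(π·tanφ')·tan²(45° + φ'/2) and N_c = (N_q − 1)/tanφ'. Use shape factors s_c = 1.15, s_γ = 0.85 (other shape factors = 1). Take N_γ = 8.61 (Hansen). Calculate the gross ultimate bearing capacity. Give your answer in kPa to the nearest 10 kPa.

tan26.5° = 0.4986, so N_q = e^(π×0.4986)·tan²(58.25°) = 4.789 × 2.611 = 12.51.
N_c = (12.51 − 1)/tan26.5° = 23.08.
Overburden at base level: q = 17.2 × 2.21 = 38.012 kPa.
Cohesion term c·N_c·s_c = 3 × 23.078 × 1.15 = 79.619 kPa; surcharge term q·N_q = 38.012 × 12.506 = 475.39 kPa; self-weight term 0.5·γ·B·N_γ·s_γ = 0.5 × 17.2 × 4.03 × 8.61 × 0.85 = 253.64 kPa.
q_ult = 79.619 + 475.39 + 253.64 = 808.65 kPa.

q_ult ≈ 810 kPa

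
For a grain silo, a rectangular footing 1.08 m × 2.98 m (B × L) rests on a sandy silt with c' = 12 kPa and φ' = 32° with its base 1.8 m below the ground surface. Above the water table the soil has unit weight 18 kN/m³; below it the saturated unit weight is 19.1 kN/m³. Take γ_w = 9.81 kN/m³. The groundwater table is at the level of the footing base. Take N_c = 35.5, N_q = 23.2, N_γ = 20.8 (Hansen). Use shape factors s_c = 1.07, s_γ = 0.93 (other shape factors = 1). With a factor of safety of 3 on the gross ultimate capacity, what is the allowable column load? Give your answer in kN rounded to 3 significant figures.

q = γ·D_f = 18 × 1.8 = 32.4 kPa.
For the ½γBN_γ term take γ' = 19.1 − 9.81 = 9.29 kN/m³ (soil below base is submerged).
c·N_c·s_c = 12 × 35.5 × 1.07 = 455.82 kPa
q·N_q = 32.4 × 23.2 = 751.68 kPa
0.5·γ·B·N_γ·s_γ = 0.5 × 9.29 × 1.08 × 20.8 × 0.93 = 97.041 kPa
q_ult = 455.82 + 751.68 + 97.041 = 1304.5 kPa.
Gross allowable pressure q_all = 1304.5 / 3 = 434.85 kPa.
Footing area = 3.2184 m², so allowable column load = 434.85 × 3.2184 = 1399.5 kN.

P_all ≈ 1400 kN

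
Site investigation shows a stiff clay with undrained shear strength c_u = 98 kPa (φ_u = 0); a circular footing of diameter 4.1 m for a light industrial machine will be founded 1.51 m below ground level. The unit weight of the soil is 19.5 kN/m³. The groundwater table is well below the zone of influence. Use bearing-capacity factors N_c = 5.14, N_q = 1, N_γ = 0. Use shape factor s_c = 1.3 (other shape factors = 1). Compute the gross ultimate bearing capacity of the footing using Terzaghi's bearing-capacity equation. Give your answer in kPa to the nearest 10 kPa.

q_ult ≈ 680 kPa

q = γ·D_f = 19.5 × 1.51 = 29.445 kPa.
c·N_c·s_c = 98 × 5.14 × 1.3 = 654.84 kPa
q·N_q = 29.445 × 1 = 29.445 kPa
q_ult = 654.84 + 29.445 = 684.28 kPa.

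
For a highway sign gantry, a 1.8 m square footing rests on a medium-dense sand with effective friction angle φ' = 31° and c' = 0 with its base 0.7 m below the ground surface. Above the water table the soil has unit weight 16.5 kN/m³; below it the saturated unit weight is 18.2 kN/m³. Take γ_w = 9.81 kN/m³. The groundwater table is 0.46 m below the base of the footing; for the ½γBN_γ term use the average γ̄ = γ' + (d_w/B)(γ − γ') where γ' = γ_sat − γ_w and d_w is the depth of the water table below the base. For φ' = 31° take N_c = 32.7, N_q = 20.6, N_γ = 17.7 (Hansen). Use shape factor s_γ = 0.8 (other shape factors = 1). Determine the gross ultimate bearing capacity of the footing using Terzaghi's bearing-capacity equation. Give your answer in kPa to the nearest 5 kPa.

q_ult ≈ 370 kPa

Overburden at base level: q = 16.5 × 0.7 = 11.55 kPa.
The water table is 0.46 m below the base (< B = 1.8 m), so the ½γBN_γ term uses γ̄ = γ' + (d_w/B)(γ − γ') = 8.39 + (0.46/1.8)(16.5 − 8.39) = 10.463 kN/m³.
Surcharge term q·N_q = 11.55 × 20.6 = 237.93 kPa; self-weight term 0.5·γ·B·N_γ·s_γ = 0.5 × 10.463 × 1.8 × 17.7 × 0.8 = 133.33 kPa.
q_ult = 237.93 + 133.33 = 371.26 kPa.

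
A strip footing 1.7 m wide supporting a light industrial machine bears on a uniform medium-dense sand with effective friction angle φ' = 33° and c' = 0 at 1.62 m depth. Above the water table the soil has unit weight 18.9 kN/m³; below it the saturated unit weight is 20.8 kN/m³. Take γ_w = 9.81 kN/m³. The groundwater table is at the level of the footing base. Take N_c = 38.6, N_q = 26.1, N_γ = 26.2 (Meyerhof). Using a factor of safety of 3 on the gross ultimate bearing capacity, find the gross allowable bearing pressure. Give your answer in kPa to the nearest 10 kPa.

Effective surcharge at the founding depth q = γ·D_f = 18.9 × 1.62 = 30.618 kPa.
The water table coincides with the base, so in the self-weight term γ → γ' = 10.99 kN/m³.
q_ult = q·N_q + 0.5·γ·B·N_γ
     = 30.618 × 26.1 + 0.5 × 10.99 × 1.7 × 26.2
     = 799.13 + 244.75 = 1043.9 kPa.
q_all = 1043.9 / 3 = 347.96 kPa.

q_all ≈ 350 kPa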